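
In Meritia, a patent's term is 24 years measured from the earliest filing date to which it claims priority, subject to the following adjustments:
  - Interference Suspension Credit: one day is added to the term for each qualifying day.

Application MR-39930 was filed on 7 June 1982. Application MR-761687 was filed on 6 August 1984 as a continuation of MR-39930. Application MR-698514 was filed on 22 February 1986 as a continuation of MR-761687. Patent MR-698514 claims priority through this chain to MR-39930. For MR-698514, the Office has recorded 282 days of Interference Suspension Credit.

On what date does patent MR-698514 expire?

2007-03-16

Earliest priority filing: 7 June 1982.
Base term: 7 June 1982 + 24 years → 7 June 2006.
Interference Suspension Credit: +282 days → 16 March 2007.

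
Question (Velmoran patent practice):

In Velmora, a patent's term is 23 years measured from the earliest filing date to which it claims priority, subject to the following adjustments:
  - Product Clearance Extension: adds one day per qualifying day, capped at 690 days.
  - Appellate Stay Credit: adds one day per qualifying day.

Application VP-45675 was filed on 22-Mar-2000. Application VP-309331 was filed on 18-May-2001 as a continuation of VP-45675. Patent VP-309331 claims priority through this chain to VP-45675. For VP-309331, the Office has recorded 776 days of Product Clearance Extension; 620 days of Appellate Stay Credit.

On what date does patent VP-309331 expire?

Earliest priority filing: 22 March 2000.
Base term: 22 March 2000 + 23 years → 22 March 2023.
Product Clearance Extension: 776 days claimed exceeds the 690-day cap, so +690 days → 9 February 2025.
Appellate Stay Credit: +620 days → 22 October 2026.

October 22, 2026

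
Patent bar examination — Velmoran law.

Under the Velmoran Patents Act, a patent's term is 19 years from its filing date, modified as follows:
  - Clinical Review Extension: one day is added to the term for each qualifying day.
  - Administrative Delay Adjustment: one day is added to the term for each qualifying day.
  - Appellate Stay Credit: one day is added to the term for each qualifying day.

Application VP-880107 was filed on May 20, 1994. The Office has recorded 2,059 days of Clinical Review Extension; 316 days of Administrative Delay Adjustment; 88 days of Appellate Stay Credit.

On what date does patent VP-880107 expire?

February 16, 2020

Base term: filing date + 19 years → 20 May 2013.
Clinical Review Extension: +2059 days → 8 January 2019.
Administrative Delay Adjustment: +316 days → 20 November 2019.
Appellate Stay Credit: +88 days → 16 February 2020.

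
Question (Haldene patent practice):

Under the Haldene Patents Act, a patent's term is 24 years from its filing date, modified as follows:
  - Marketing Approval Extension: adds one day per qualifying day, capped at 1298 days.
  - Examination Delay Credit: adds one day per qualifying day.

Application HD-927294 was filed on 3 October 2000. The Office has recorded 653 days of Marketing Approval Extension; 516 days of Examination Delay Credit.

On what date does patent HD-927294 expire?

December 16, 2027

Base term: filing date + 24 years → 3 October 2024.
Marketing Approval Extension: 653 days (within the 1298-day cap) → +653 days → 18 July 2026.
Examination Delay Credit: +516 days → 16 December 2027.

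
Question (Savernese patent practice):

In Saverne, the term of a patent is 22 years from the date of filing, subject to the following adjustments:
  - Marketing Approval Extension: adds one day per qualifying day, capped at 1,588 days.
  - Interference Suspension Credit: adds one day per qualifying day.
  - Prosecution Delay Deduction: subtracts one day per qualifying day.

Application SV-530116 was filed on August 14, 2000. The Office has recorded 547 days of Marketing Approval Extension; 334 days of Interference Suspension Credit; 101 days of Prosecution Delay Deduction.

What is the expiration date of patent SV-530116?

Base term: filing date + 22 years → 14 August 2022.
Marketing Approval Extension: 547 days (within the 1588-day cap) → +547 days → 12 February 2024.
Interference Suspension Credit: +334 days → 11 January 2025.
Prosecution Delay Deduction: −101 days → 2 October 2024.

October 2, 2024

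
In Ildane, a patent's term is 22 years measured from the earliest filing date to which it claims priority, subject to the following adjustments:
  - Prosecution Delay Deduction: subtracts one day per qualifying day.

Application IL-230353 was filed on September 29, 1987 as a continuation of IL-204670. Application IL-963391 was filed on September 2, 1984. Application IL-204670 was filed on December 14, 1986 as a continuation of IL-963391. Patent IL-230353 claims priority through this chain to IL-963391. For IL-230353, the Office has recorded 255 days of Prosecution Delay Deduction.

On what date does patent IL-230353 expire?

Earliest priority filing: 2 September 1984.
Base term: 2 September 1984 + 22 years → 2 September 2006.
Prosecution Delay Deduction: −255 days → 21 December 2005.

December 21, 2005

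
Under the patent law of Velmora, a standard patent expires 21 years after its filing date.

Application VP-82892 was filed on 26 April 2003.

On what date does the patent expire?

Filing date + 21 years → 26 April 2024.

April 26, 2024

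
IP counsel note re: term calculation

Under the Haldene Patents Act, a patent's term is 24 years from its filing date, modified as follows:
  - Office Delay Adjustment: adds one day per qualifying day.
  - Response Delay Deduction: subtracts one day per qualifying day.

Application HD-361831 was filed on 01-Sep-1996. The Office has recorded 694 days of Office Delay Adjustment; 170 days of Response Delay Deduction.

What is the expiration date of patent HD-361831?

February 7, 2022

Base term: filing date + 24 years → 1 September 2020.
Office Delay Adjustment: +694 days → 27 July 2022.
Response Delay Deduction: −170 days → 7 February 2022.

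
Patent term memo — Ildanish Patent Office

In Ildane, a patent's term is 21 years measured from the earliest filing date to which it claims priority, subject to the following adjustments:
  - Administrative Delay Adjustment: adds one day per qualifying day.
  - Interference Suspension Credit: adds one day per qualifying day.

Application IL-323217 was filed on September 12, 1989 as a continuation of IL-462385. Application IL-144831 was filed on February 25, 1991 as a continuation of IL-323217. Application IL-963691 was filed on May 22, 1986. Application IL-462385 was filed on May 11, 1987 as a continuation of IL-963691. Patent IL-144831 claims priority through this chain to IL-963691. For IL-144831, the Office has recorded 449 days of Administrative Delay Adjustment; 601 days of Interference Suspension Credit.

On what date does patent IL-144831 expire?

April 6, 2010

Earliest priority filing: 22 May 1986.
Base term: 22 May 1986 + 21 years → 22 May 2007.
Administrative Delay Adjustment: +449 days → 13 August 2008.
Interference Suspension Credit: +601 days → 6 April 2010.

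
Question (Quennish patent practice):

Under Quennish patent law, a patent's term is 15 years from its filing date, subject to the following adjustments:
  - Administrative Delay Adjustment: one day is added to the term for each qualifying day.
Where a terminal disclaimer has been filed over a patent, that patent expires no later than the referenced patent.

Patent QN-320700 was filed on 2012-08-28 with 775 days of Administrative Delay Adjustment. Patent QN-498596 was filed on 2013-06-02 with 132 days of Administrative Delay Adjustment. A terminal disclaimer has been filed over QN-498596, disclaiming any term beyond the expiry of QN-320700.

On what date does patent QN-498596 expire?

Natural term of QN-498596:
  Base: filing + 15 years → 2 June 2028.
  Administrative Delay Adjustment: +132 days → 12 October 2028.
Expiry of referenced patent QN-320700:
  Base: filing + 15 years → 28 August 2027.
  Administrative Delay Adjustment: +775 days → 11 October 2029.
Terminal disclaimer: QN-498596 expires on the earlier of 12 October 2028 and 11 October 2029.

October 12, 2028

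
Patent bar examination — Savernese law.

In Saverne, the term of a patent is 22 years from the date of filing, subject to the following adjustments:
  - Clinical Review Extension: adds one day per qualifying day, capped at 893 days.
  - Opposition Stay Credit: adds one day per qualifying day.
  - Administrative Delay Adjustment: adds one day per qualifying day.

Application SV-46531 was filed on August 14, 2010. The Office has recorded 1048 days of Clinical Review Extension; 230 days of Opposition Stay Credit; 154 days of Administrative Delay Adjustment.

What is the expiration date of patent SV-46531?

February 12, 2036

Base term: filing date + 22 years → 14 August 2032.
Clinical Review Extension: 1048 days claimed exceeds the 893-day cap, so +893 days → 24 January 2035.
Opposition Stay Credit: +230 days → 11 September 2035.
Administrative Delay Adjustment: +154 days → 12 February 2036.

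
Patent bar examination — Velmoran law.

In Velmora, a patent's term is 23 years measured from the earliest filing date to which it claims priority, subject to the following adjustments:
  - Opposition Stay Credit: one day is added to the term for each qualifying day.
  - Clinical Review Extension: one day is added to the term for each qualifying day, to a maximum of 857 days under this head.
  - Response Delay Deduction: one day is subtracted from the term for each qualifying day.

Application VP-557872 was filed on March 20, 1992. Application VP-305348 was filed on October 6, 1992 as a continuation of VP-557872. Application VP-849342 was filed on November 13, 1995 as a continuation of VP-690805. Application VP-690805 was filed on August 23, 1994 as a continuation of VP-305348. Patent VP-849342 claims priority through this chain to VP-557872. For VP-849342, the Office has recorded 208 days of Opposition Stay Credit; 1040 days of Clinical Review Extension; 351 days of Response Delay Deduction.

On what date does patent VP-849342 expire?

Earliest priority filing: 20 March 1992.
Base term: 20 March 1992 + 23 years → 20 March 2015.
Opposition Stay Credit: +208 days → 14 October 2015.
Clinical Review Extension: 1040 days claimed exceeds the 857-day cap, so +857 days → 17 February 2018.
Response Delay Deduction: −351 days → 3 March 2017.

2017-03-03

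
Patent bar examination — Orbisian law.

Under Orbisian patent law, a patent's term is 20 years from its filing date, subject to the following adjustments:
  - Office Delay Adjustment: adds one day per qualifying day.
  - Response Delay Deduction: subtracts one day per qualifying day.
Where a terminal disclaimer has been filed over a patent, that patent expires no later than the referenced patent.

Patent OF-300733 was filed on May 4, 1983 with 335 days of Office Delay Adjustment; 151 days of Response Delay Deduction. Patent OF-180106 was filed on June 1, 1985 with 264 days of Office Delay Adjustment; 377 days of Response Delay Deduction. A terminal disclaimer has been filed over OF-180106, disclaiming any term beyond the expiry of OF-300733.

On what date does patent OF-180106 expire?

November 4, 2003

Natural term of OF-180106:
  Base: filing + 20 years → 1 June 2005.
  Office Delay Adjustment: +264 days → 20 February 2006.
  Response Delay Deduction: −377 days → 8 February 2005.
Expiry of referenced patent OF-300733:
  Base: filing + 20 years → 4 May 2003.
  Office Delay Adjustment: +335 days → 3 April 2004.
  Response Delay Deduction: −151 days → 4 November 2003.
Terminal disclaimer: OF-180106 expires on the earlier of 8 February 2005 and 4 November 2003.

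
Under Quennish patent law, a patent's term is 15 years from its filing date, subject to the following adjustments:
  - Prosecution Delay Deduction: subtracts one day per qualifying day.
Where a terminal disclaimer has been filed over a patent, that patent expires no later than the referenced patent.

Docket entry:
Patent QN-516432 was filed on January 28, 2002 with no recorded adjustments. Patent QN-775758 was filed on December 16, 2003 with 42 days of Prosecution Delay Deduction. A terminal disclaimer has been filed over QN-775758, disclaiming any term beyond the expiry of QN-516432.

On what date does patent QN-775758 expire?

Natural term of QN-775758:
  Base: filing + 15 years → 16 December 2018.
  Prosecution Delay Deduction: −42 days → 4 November 2018.
Expiry of referenced patent QN-516432:
  Base: filing + 15 years → 28 January 2017.
Terminal disclaimer: QN-775758 expires on the earlier of 4 November 2018 and 28 January 2017.

2017-01-28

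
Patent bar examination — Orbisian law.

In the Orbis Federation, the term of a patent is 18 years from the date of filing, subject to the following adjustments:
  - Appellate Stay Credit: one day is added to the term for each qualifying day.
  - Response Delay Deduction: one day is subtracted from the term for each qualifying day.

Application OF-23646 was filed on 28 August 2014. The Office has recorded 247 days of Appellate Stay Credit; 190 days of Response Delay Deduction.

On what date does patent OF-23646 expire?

Base term: filing date + 18 years → 28 August 2032.
Appellate Stay Credit: +247 days → 2 May 2033.
Response Delay Deduction: −190 days → 24 October 2032.

October 24, 2032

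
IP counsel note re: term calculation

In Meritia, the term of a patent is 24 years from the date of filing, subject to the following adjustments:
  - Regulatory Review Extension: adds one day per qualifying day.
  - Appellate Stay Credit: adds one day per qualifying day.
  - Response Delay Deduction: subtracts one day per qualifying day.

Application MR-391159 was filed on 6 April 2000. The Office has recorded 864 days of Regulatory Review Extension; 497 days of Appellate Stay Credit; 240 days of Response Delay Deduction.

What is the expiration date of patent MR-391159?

Base term: filing date + 24 years → 6 April 2024.
Regulatory Review Extension: +864 days → 18 August 2026.
Appellate Stay Credit: +497 days → 28 December 2027.
Response Delay Deduction: −240 days → 2 May 2027.

May 2, 2027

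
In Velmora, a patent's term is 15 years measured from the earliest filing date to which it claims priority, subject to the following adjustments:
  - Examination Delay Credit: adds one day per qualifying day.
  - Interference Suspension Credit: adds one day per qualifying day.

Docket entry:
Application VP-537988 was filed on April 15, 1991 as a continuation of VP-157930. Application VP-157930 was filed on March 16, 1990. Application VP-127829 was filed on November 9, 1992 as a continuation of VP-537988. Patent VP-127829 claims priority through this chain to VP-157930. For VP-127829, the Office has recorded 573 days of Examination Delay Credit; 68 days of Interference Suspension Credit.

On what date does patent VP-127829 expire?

Earliest priority filing: 16 March 1990.
Base term: 16 March 1990 + 15 years → 16 March 2005.
Examination Delay Credit: +573 days → 10 October 2006.
Interference Suspension Credit: +68 days → 17 December 2006.

2006-12-17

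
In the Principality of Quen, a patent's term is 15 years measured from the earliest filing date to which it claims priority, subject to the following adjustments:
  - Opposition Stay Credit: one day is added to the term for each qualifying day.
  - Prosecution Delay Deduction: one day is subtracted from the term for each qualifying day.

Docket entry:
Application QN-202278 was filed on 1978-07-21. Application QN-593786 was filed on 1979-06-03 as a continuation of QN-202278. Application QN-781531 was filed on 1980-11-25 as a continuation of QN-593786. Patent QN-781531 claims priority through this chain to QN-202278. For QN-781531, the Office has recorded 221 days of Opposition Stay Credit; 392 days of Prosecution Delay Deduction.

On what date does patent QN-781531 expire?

January 31, 1993

Earliest priority filing: 21 July 1978.
Base term: 21 July 1978 + 15 years → 21 July 1993.
Opposition Stay Credit: +221 days → 27 February 1994.
Prosecution Delay Deduction: −392 days → 31 January 1993.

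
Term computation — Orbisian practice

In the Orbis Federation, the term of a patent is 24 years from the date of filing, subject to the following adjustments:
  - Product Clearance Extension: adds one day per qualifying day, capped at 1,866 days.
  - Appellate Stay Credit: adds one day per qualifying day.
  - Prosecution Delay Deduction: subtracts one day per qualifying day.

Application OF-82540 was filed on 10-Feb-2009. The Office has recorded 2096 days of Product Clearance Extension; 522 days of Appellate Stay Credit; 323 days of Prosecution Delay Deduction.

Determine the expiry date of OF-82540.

October 7, 2038

Base term: filing date + 24 years → 10 February 2033.
Product Clearance Extension: 2096 days claimed exceeds the 1866-day cap, so +1866 days → 22 March 2038.
Appellate Stay Credit: +522 days → 26 August 2039.
Prosecution Delay Deduction: −323 days → 7 October 2038.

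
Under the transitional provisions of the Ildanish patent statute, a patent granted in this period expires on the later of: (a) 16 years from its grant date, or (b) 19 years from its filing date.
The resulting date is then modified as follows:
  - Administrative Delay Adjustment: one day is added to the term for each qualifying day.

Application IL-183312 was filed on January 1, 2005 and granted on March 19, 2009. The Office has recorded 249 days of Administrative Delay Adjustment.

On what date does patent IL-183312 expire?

(a) grant + 16 years → 19 March 2025.
(b) filing + 19 years → 1 January 2024.
Later of the two: 19 March 2025.
Administrative Delay Adjustment: +249 days → 23 November 2025.

2025-11-23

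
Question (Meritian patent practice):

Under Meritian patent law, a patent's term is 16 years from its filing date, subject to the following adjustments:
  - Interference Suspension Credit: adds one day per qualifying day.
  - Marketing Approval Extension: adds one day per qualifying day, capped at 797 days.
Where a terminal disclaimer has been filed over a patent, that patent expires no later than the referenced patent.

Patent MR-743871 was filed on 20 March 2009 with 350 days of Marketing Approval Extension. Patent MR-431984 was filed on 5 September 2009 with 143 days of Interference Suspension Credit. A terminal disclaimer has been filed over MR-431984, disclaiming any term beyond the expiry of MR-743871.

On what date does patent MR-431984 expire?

2026-01-26

Natural term of MR-431984:
  Base: filing + 16 years → 5 September 2025.
  Interference Suspension Credit: +143 days → 26 January 2026.
Expiry of referenced patent MR-743871:
  Base: filing + 16 years → 20 March 2025.
  Marketing Approval Extension: 350 days (within the 797-day cap) → +350 days → 5 March 2026.
Terminal disclaimer: MR-431984 expires on the earlier of 26 January 2026 and 5 March 2026.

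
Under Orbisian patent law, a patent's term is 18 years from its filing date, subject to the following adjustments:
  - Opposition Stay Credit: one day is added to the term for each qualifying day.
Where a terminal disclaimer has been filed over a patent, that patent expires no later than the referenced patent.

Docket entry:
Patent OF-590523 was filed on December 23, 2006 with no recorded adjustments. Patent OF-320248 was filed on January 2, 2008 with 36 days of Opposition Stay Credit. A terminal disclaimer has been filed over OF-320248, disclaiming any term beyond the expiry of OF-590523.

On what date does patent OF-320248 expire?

December 23, 2024

Natural term of OF-320248:
  Base: filing + 18 years → 2 January 2026.
  Opposition Stay Credit: +36 days → 7 February 2026.
Expiry of referenced patent OF-590523:
  Base: filing + 18 years → 23 December 2024.
Terminal disclaimer: OF-320248 expires on the earlier of 7 February 2026 and 23 December 2024.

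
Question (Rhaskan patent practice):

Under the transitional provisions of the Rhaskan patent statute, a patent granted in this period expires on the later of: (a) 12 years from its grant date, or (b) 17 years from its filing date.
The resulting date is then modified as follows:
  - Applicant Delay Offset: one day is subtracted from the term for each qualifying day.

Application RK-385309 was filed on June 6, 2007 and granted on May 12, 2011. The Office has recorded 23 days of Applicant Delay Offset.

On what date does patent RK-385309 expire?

2024-05-14

(a) grant + 12 years → 12 May 2023.
(b) filing + 17 years → 6 June 2024.
Later of the two: 6 June 2024.
Applicant Delay Offset: −23 days → 14 May 2024.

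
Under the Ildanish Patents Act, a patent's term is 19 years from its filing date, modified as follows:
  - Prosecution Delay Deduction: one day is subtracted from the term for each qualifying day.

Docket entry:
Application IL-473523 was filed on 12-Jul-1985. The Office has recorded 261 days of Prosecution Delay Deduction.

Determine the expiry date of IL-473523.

October 25, 2003

Base term: filing date + 19 years → 12 July 2004.
Prosecution Delay Deduction: −261 days → 25 October 2003.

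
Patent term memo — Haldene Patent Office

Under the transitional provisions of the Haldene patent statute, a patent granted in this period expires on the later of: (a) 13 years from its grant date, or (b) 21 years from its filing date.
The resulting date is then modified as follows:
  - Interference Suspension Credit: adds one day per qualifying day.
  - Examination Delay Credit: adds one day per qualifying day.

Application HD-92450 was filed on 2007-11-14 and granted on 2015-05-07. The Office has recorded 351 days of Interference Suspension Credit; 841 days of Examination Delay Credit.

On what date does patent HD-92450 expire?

2032-02-19

(a) grant + 13 years → 7 May 2028.
(b) filing + 21 years → 14 November 2028.
Later of the two: 14 November 2028.
Interference Suspension Credit: +351 days → 31 October 2029.
Examination Delay Credit: +841 days → 19 February 2032.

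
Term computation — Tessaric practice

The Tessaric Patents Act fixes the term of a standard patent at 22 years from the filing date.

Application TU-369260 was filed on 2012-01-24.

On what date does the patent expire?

Filing date + 22 years → 24 January 2034.

January 24, 2034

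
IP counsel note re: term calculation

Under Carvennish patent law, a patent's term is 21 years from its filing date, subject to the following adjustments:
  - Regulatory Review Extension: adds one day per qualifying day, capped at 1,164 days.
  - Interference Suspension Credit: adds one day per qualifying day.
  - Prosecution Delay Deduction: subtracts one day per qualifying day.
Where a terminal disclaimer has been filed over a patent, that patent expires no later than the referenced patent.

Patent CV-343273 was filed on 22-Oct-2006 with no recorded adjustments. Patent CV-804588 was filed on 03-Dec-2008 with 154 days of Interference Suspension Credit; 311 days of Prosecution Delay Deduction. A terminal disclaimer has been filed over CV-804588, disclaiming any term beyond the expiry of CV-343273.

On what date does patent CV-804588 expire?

2027-10-22

Natural term of CV-804588:
  Base: filing + 21 years → 3 December 2029.
  Interference Suspension Credit: +154 days → 6 May 2030.
  Prosecution Delay Deduction: −311 days → 29 June 2029.
Expiry of referenced patent CV-343273:
  Base: filing + 21 years → 22 October 2027.
Terminal disclaimer: CV-804588 expires on the earlier of 29 June 2029 and 22 October 2027.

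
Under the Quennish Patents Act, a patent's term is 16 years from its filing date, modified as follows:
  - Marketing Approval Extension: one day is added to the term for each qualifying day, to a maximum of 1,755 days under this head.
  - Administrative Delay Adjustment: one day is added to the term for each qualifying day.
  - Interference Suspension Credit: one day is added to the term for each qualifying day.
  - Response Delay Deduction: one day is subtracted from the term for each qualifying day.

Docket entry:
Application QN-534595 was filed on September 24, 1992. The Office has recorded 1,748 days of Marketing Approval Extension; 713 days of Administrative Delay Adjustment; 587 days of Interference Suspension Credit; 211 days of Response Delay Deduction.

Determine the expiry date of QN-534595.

July 1, 2016

Base term: filing date + 16 years → 24 September 2008.
Marketing Approval Extension: 1748 days (within the 1755-day cap) → +1748 days → 8 July 2013.
Administrative Delay Adjustment: +713 days → 21 June 2015.
Interference Suspension Credit: +587 days → 28 January 2017.
Response Delay Deduction: −211 days → 1 July 2016.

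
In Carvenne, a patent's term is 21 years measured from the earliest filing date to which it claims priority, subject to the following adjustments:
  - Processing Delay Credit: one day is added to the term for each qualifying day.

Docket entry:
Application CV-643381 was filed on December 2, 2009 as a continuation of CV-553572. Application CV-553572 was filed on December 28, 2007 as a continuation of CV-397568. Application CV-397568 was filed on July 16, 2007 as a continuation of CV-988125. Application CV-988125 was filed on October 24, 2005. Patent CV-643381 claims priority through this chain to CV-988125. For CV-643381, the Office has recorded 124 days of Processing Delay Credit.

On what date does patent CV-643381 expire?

2027-02-25

Earliest priority filing: 24 October 2005.
Base term: 24 October 2005 + 21 years → 24 October 2026.
Processing Delay Credit: +124 days → 25 February 2027.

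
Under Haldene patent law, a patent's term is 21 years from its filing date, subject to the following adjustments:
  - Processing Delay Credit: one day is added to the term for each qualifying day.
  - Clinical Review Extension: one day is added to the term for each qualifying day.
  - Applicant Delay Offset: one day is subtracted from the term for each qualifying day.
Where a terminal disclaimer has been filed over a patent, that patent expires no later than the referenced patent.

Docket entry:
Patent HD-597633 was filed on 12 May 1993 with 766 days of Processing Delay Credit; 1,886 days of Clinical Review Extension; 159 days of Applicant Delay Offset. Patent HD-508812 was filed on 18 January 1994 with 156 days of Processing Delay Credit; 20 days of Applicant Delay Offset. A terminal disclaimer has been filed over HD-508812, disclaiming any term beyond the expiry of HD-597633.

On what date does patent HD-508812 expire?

Natural term of HD-508812:
  Base: filing + 21 years → 18 January 2015.
  Processing Delay Credit: +156 days → 23 June 2015.
  Applicant Delay Offset: −20 days → 3 June 2015.
Expiry of referenced patent HD-597633:
  Base: filing + 21 years → 12 May 2014.
  Processing Delay Credit: +766 days → 16 June 2016.
  Clinical Review Extension: +1886 days → 15 August 2021.
  Applicant Delay Offset: −159 days → 9 March 2021.
Terminal disclaimer: HD-508812 expires on the earlier of 3 June 2015 and 9 March 2021.

June 3, 2015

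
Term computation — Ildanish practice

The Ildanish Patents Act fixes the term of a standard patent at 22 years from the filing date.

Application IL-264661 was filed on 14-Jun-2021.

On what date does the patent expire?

June 14, 2043

Filing date + 22 years → 14 June 2043.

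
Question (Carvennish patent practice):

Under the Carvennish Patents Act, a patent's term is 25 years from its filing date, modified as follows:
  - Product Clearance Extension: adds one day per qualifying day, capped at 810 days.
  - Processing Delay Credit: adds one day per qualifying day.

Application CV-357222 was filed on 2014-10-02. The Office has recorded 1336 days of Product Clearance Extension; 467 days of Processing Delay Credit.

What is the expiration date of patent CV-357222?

Base term: filing date + 25 years → 2 October 2039.
Product Clearance Extension: 1336 days claimed exceeds the 810-day cap, so +810 days → 20 December 2041.
Processing Delay Credit: +467 days → 1 April 2043.

April 1, 2043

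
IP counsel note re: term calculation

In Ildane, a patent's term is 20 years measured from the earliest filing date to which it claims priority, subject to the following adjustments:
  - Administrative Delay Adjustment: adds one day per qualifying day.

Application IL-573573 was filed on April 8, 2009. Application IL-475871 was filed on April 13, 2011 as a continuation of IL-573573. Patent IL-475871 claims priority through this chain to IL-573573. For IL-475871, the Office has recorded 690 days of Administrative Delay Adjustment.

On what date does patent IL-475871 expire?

Earliest priority filing: 8 April 2009.
Base term: 8 April 2009 + 20 years → 8 April 2029.
Administrative Delay Adjustment: +690 days → 27 February 2031.

February 27, 2031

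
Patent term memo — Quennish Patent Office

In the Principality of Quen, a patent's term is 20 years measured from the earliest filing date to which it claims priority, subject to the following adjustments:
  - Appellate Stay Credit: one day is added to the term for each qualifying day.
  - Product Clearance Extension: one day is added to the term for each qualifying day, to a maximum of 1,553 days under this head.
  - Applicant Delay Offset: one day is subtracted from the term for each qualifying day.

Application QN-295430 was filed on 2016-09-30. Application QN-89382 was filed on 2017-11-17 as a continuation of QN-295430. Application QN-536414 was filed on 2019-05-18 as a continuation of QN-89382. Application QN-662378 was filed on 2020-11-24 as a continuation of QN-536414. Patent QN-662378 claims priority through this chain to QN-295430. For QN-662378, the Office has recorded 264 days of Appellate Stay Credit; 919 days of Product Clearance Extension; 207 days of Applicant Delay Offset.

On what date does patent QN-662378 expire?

Earliest priority filing: 30 September 2016.
Base term: 30 September 2016 + 20 years → 30 September 2036.
Appellate Stay Credit: +264 days → 21 June 2037.
Product Clearance Extension: 919 days (within the 1553-day cap) → +919 days → 27 December 2039.
Applicant Delay Offset: −207 days → 3 June 2039.

June 3, 2039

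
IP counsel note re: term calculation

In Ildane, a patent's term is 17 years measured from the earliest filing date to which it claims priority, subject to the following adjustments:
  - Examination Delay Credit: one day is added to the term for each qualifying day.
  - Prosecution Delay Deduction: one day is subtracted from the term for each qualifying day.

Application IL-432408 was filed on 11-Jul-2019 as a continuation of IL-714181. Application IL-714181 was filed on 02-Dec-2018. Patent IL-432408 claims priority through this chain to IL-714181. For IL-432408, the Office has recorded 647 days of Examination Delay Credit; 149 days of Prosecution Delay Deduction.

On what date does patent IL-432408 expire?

Earliest priority filing: 2 December 2018.
Base term: 2 December 2018 + 17 years → 2 December 2035.
Examination Delay Credit: +647 days → 9 September 2037.
Prosecution Delay Deduction: −149 days → 13 April 2037.

2037-04-13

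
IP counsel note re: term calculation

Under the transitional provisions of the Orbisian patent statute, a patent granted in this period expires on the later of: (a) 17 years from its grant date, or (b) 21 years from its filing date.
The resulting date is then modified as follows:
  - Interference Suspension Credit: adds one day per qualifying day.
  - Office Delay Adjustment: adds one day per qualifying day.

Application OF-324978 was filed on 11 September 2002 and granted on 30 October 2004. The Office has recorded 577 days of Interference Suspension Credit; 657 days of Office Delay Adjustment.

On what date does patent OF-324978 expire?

January 27, 2027

(a) grant + 17 years → 30 October 2021.
(b) filing + 21 years → 11 September 2023.
Later of the two: 11 September 2023.
Interference Suspension Credit: +577 days → 10 April 2025.
Office Delay Adjustment: +657 days → 27 January 2027.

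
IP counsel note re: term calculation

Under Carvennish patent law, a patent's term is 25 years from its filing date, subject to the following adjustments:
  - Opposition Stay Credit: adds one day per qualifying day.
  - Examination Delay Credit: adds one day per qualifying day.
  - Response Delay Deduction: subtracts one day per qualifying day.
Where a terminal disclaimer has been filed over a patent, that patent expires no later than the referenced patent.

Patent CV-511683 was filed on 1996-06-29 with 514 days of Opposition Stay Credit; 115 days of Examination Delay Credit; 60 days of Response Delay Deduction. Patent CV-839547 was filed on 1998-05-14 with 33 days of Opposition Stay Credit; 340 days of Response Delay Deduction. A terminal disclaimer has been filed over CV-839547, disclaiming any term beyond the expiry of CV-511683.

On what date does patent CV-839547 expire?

2022-07-11

Natural term of CV-839547:
  Base: filing + 25 years → 14 May 2023.
  Opposition Stay Credit: +33 days → 16 June 2023.
  Response Delay Deduction: −340 days → 11 July 2022.
Expiry of referenced patent CV-511683:
  Base: filing + 25 years → 29 June 2021.
  Opposition Stay Credit: +514 days → 25 November 2022.
  Examination Delay Credit: +115 days → 20 March 2023.
  Response Delay Deduction: −60 days → 19 January 2023.
Terminal disclaimer: CV-839547 expires on the earlier of 11 July 2022 and 19 January 2023.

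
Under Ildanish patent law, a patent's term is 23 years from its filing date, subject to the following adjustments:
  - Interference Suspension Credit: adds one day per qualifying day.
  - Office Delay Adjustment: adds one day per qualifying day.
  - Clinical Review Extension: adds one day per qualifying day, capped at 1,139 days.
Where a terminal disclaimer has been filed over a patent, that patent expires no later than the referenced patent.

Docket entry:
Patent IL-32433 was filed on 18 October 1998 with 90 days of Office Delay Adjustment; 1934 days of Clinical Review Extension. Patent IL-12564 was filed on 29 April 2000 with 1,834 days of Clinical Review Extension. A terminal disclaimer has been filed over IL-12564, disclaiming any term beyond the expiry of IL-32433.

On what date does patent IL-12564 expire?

February 28, 2025

Natural term of IL-12564:
  Base: filing + 23 years → 29 April 2023.
  Clinical Review Extension: 1834 days claimed exceeds the 1139-day cap, so +1139 days → 11 June 2026.
Expiry of referenced patent IL-32433:
  Base: filing + 23 years → 18 October 2021.
  Office Delay Adjustment: +90 days → 16 January 2022.
  Clinical Review Extension: 1934 days claimed exceeds the 1139-day cap, so +1139 days → 28 February 2025.
Terminal disclaimer: IL-12564 expires on the earlier of 11 June 2026 and 28 February 2025.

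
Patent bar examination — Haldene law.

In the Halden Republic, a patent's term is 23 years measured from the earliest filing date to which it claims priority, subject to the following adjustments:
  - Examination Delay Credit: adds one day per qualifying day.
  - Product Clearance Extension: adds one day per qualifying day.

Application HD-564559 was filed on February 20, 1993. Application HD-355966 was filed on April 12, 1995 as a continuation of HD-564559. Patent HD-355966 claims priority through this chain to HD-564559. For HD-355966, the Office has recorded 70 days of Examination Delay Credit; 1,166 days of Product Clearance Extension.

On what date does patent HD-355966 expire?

Earliest priority filing: 20 February 1993.
Base term: 20 February 1993 + 23 years → 20 February 2016.
Examination Delay Credit: +70 days → 30 April 2016.
Product Clearance Extension: +1166 days → 10 July 2019.

July 10, 2019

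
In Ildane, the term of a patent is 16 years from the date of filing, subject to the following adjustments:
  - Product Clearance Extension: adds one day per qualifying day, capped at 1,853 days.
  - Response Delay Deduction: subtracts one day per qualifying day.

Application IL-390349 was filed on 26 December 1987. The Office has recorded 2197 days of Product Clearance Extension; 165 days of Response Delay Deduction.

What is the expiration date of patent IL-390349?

Base term: filing date + 16 years → 26 December 2003.
Product Clearance Extension: 2197 days claimed exceeds the 1853-day cap, so +1853 days → 21 January 2009.
Response Delay Deduction: −165 days → 9 August 2008.

2008-08-09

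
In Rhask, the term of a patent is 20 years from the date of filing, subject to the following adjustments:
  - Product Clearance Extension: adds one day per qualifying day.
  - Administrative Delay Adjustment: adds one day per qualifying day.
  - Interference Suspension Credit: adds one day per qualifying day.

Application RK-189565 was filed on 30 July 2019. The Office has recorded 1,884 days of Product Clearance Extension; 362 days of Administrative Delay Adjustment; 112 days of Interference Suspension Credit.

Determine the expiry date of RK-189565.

January 12, 2046

Base term: filing date + 20 years → 30 July 2039.
Product Clearance Extension: +1884 days → 25 September 2044.
Administrative Delay Adjustment: +362 days → 22 September 2045.
Interference Suspension Credit: +112 days → 12 January 2046.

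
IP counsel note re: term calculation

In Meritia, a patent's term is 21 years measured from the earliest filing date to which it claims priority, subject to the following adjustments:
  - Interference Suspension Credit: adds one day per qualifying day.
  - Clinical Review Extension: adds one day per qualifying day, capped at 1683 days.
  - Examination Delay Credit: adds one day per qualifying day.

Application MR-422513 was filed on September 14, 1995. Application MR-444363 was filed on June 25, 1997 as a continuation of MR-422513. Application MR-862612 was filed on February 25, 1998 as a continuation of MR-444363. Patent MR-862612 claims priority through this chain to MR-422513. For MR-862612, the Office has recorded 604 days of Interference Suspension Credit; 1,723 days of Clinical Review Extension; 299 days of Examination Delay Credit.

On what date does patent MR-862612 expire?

October 14, 2023

Earliest priority filing: 14 September 1995.
Base term: 14 September 1995 + 21 years → 14 September 2016.
Interference Suspension Credit: +604 days → 11 May 2018.
Clinical Review Extension: 1723 days claimed exceeds the 1683-day cap, so +1683 days → 19 December 2022.
Examination Delay Credit: +299 days → 14 October 2023.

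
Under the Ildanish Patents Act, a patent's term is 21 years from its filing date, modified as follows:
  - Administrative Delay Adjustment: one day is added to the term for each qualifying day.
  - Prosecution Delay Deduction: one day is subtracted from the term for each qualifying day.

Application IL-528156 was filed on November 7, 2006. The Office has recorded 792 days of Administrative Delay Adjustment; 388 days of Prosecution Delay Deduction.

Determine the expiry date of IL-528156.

2028-12-15

Base term: filing date + 21 years → 7 November 2027.
Administrative Delay Adjustment: +792 days → 7 January 2030.
Prosecution Delay Deduction: −388 days → 15 December 2028.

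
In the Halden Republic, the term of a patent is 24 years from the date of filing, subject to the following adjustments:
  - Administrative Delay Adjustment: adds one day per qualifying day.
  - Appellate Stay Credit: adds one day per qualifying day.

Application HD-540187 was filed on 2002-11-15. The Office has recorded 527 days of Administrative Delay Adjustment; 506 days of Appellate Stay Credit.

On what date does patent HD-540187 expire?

Base term: filing date + 24 years → 15 November 2026.
Administrative Delay Adjustment: +527 days → 25 April 2028.
Appellate Stay Credit: +506 days → 13 September 2029.

2029-09-13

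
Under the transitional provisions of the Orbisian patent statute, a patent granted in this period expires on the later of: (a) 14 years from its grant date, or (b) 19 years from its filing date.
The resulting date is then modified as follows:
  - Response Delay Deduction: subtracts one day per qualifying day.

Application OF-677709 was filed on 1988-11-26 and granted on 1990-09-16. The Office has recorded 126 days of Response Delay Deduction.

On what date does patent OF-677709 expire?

(a) grant + 14 years → 16 September 2004.
(b) filing + 19 years → 26 November 2007.
Later of the two: 26 November 2007.
Response Delay Deduction: −126 days → 23 July 2007.

2007-07-23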